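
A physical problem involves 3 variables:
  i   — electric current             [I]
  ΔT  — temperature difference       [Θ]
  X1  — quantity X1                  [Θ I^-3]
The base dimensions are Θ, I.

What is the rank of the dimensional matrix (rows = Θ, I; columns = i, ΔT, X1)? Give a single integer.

2

Dimensional matrix (Θ×I by i×ΔT×X1):
  Θ: [ 0  1  1]
  I: [ 1  0 -3]
Echelon form has 2 nonzero rows (pivots: i,ΔT)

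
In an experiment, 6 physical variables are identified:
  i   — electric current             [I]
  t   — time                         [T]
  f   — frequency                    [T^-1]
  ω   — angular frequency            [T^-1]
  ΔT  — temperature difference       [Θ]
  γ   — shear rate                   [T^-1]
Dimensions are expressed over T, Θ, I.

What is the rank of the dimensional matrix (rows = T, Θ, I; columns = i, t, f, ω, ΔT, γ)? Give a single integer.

Write exponents as rows T,Θ,I / cols i,t,f,ω,ΔT,γ:
  T: [ 0  1 -1 -1  0 -1]
  Θ: [ 0  0  0  0  1  0]
  I: [ 1  0  0  0  0  0]
RREF → pivots at {i,t,ΔT} ⇒ r = 3

3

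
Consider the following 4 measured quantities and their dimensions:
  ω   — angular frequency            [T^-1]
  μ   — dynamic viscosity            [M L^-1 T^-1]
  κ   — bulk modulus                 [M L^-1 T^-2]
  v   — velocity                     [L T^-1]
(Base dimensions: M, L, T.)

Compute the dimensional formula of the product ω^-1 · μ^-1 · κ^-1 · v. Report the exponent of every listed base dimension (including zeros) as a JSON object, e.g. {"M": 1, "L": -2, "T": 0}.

{"M": -2, "L": 3, "T": 3}

Write exponents as rows M,L,T / cols ω,μ,κ,v:
  M: [ 0  1  1  0]
  L: [ 0 -1 -1  1]
  T: [-1 -1 -2 -1]
  [M]: (-1)·0+(-1)·1+(-1)·1+(1)·0 = -2
  [L]: (-1)·0+(-1)·-1+(-1)·-1+(1)·1 = 3
  [T]: (-1)·-1+(-1)·-1+(-1)·-2+(1)·-1 = 3
⇒ M^-2 L^3 T^3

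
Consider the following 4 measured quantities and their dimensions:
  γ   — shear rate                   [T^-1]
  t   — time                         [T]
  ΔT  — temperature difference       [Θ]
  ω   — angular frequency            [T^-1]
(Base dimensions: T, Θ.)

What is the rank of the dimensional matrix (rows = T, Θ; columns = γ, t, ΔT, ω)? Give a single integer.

2

Dimensional matrix (T×Θ by γ×t×ΔT×ω):
  T: [-1  1  0 -1]
  Θ: [ 0  0  1  0]
Row reduction gives pivot columns γ,ΔT; rank = 2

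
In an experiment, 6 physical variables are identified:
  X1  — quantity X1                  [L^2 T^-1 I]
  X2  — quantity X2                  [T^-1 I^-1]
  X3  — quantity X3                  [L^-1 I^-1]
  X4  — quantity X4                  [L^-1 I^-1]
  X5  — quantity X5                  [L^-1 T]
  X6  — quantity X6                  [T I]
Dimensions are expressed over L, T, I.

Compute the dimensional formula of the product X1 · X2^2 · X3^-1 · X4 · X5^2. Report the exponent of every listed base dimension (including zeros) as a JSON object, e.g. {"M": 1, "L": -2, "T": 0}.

Write exponents as rows L,T,I / cols X1,X2,X3,X4,X5,X6:
  L: [ 2  0 -1 -1 -1  0]
  T: [-1 -1  0  0  1  1]
  I: [ 1 -1 -1 -1  0  1]
  [L]: (1)·2+(2)·0+(-1)·-1+(1)·-1+(2)·-1 = 0
  [T]: (1)·-1+(2)·-1+(-1)·0+(1)·0+(2)·1 = -1
  [I]: (1)·1+(2)·-1+(-1)·-1+(1)·-1+(2)·0 = -1
⇒ T^-1 I^-1

{"L": 0, "T": -1, "I": -1}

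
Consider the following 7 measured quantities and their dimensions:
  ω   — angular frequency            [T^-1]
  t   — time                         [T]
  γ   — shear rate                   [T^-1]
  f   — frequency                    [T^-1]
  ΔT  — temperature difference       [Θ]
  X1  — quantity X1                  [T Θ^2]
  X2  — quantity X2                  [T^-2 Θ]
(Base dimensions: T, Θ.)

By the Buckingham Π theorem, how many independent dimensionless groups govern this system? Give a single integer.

5

Dimensional matrix (T×Θ by ω×t×γ×f×ΔT×X1×X2):
  T: [-1  1 -1 -1  0  1 -2]
  Θ: [ 0  0  0  0  1  2  1]
RREF → pivots at {ω,ΔT} ⇒ r = 2
Π count = n − r = 7 − 2 = 5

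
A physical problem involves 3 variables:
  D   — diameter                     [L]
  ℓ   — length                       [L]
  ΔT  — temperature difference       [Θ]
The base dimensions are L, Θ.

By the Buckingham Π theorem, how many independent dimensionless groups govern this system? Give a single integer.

Write exponents as rows L,Θ / cols D,ℓ,ΔT:
  L: [ 1  1  0]
  Θ: [ 0  0  1]
Row reduction gives pivot columns D,ΔT; rank = 2
n=3, r=2 ⇒ 1 dimensionless group

1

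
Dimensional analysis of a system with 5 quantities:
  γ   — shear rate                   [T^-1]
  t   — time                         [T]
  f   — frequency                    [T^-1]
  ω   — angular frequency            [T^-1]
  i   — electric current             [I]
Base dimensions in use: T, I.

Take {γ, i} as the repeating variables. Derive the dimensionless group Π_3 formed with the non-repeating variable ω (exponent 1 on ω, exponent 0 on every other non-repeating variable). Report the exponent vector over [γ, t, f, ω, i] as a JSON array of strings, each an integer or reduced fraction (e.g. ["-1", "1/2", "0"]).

Exponent matrix [T,I] × [γ,t,f,ω,i]:
  T: [-1  1 -1 -1  0]
  I: [ 0  0  0  0  1]
RREF → pivots at {γ,i} ⇒ r = 2
Pivot set = {γ,i}, free = {t,f,ω}
RREF:
  r0: [   1   -1    1    1    0]
  r1: [   0    0    0    0    1]
Fix exponent of ω at 1, t at 0, f at 0; solve each RREF row for its pivot's exponent:
  r0: exp(γ) + (1)·1 = 0 ⇒ exp(γ) = -1
  r1: exp(i) + (0)·1 = 0 ⇒ exp(i) = 0
Π_3 = γ^-1 · ω

["-1", "0", "0", "1", "0"]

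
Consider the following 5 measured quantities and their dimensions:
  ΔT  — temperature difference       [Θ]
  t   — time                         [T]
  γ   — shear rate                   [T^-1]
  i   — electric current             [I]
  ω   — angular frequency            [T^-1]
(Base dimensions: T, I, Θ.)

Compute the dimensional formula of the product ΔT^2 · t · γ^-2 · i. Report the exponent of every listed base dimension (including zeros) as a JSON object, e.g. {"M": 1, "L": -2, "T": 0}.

Write exponents as rows T,I,Θ / cols ΔT,t,γ,i,ω:
  T: [ 0  1 -1  0 -1]
  I: [ 0  0  0  1  0]
  Θ: [ 1  0  0  0  0]
  [T]: (2)·0+(1)·1+(-2)·-1+(1)·0 = 3
  [I]: (2)·0+(1)·0+(-2)·0+(1)·1 = 1
  [Θ]: (2)·1+(1)·0+(-2)·0+(1)·0 = 2
⇒ T^3 I Θ^2

{"T": 3, "I": 1, "Θ": 2}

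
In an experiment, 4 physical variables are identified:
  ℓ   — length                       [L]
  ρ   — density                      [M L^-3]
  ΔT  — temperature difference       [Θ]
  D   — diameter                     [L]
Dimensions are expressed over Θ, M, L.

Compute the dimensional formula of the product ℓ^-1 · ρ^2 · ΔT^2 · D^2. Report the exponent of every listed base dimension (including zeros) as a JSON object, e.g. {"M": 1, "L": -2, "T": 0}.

Dimensional matrix (Θ×M×L by ℓ×ρ×ΔT×D):
  Θ: [ 0  0  1  0]
  M: [ 0  1  0  0]
  L: [ 1 -3  0  1]
  [Θ]: (-1)·0+(2)·0+(2)·1+(2)·0 = 2
  [M]: (-1)·0+(2)·1+(2)·0+(2)·0 = 2
  [L]: (-1)·1+(2)·-3+(2)·0+(2)·1 = -5
⇒ Θ^2 M^2 L^-5

{"Θ": 2, "M": 2, "L": -5}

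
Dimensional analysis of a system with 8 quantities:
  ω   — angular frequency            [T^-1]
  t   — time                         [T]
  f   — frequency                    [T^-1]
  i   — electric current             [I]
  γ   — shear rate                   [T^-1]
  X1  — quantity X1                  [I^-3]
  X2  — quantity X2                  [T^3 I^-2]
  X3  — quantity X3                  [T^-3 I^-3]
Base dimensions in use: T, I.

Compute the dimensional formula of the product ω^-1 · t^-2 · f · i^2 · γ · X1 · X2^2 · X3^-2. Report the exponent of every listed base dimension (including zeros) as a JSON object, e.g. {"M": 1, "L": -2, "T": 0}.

Write exponents as rows T,I / cols ω,t,f,i,γ,X1,X2,X3:
  T: [-1  1 -1  0 -1  0  3 -3]
  I: [ 0  0  0  1  0 -3 -2 -3]
  [T]: (-1)·-1+(-2)·1+(1)·-1+(2)·0+(1)·-1+(1)·0+(2)·3+(-2)·-3 = 9
  [I]: (-1)·0+(-2)·0+(1)·0+(2)·1+(1)·0+(1)·-3+(2)·-2+(-2)·-3 = 1
⇒ T^9 I

{"T": 9, "I": 1}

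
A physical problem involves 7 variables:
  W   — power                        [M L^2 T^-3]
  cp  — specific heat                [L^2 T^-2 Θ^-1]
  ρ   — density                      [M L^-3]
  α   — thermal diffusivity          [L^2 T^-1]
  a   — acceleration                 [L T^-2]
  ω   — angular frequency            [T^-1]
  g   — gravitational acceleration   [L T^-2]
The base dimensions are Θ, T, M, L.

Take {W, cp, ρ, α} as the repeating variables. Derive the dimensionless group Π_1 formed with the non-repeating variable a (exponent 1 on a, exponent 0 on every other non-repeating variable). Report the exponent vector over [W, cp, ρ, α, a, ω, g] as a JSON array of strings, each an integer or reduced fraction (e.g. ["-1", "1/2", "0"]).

Exponent matrix [Θ,T,M,L] × [W,cp,ρ,α,a,ω,g]:
  Θ: [ 0 -1  0  0  0  0  0]
  T: [-3 -2  0 -1 -2 -1 -2]
  M: [ 1  0  1  0  0  0  0]
  L: [ 2  2 -3  2  1  0  1]
Row reduction gives pivot columns W,cp,ρ,α; rank = 4
Repeat: W,cp,ρ,α; free: a,ω,g
RREF:
  r0: [   1    0    0    0    3    2    3]
  r1: [   0    1    0    0    0    0    0]
  r2: [   0    0    1    0   -3   -2   -3]
  r3: [   0    0    0    1   -7   -5   -7]
Fix exponent of a at 1, ω at 0, g at 0; solve each RREF row for its pivot's exponent:
  r0: exp(W) + (3)·1 = 0 ⇒ exp(W) = -3
  r1: exp(cp) + (0)·1 = 0 ⇒ exp(cp) = 0
  r2: exp(ρ) + (-3)·1 = 0 ⇒ exp(ρ) = 3
  r3: exp(α) + (-7)·1 = 0 ⇒ exp(α) = 7
Π_1 = W^-3 · ρ^3 · α^7 · a

["-3", "0", "3", "7", "1", "0", "0"]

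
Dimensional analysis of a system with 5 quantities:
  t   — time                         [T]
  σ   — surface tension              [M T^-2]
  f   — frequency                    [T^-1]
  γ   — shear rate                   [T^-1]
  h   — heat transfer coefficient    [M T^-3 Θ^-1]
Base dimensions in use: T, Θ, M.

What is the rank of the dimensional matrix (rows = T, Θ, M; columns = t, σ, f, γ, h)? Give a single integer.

3

Dimensional matrix (T×Θ×M by t×σ×f×γ×h):
  T: [ 1 -2 -1 -1 -3]
  Θ: [ 0  0  0  0 -1]
  M: [ 0  1  0  0  1]
Echelon form has 3 nonzero rows (pivots: t,σ,h)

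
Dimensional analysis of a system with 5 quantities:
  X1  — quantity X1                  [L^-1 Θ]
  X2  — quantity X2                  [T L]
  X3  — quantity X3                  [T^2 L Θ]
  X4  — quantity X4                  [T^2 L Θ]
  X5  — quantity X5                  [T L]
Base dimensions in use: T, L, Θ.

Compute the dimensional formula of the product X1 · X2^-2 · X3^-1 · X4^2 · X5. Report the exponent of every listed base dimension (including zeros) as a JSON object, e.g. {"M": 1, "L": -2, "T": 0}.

Write exponents as rows T,L,Θ / cols X1,X2,X3,X4,X5:
  T: [ 0  1  2  2  1]
  L: [-1  1  1  1  1]
  Θ: [ 1  0  1  1  0]
  [T]: (1)·0+(-2)·1+(-1)·2+(2)·2+(1)·1 = 1
  [L]: (1)·-1+(-2)·1+(-1)·1+(2)·1+(1)·1 = -1
  [Θ]: (1)·1+(-2)·0+(-1)·1+(2)·1+(1)·0 = 2
⇒ T L^-1 Θ^2

{"T": 1, "L": -1, "Θ": 2}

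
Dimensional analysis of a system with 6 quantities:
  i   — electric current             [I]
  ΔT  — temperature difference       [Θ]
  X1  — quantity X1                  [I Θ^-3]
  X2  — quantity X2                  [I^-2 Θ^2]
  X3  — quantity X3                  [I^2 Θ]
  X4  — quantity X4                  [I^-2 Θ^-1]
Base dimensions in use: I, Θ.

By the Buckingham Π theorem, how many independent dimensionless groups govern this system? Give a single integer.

Exponent matrix [I,Θ] × [i,ΔT,X1,X2,X3,X4]:
  I: [ 1  0  1 -2  2 -2]
  Θ: [ 0  1 -3  2  1 -1]
Row reduction gives pivot columns i,ΔT; rank = 2
n=6, r=2 ⇒ 4 dimensionless groups

4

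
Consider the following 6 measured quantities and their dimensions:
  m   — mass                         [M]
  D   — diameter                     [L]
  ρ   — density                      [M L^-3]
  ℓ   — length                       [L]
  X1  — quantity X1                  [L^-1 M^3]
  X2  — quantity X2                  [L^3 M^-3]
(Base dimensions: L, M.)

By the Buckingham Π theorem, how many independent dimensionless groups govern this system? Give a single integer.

4

Dimensional matrix (L×M by m×D×ρ×ℓ×X1×X2):
  L: [ 0  1 -3  1 -1  3]
  M: [ 1  0  1  0  3 -3]
Row reduction gives pivot columns m,D; rank = 2
Π count = n − r = 6 − 2 = 4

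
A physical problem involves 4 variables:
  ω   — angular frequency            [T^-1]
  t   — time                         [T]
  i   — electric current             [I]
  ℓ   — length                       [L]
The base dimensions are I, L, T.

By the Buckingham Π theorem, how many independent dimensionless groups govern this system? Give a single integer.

Exponent matrix [I,L,T] × [ω,t,i,ℓ]:
  I: [ 0  0  1  0]
  L: [ 0  0  0  1]
  T: [-1  1  0  0]
RREF → pivots at {ω,i,ℓ} ⇒ r = 3
n=4, r=3 ⇒ 1 dimensionless group

1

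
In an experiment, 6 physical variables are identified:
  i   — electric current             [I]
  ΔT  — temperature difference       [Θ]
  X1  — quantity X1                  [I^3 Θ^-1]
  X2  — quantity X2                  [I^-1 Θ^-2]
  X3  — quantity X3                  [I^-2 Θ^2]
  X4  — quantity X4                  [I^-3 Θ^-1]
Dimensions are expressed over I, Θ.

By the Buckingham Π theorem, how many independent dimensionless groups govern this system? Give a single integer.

Exponent matrix [I,Θ] × [i,ΔT,X1,X2,X3,X4]:
  I: [ 1  0  3 -1 -2 -3]
  Θ: [ 0  1 -1 -2  2 -1]
Echelon form has 2 nonzero rows (pivots: i,ΔT)
n=6, r=2 ⇒ 4 dimensionless groups

4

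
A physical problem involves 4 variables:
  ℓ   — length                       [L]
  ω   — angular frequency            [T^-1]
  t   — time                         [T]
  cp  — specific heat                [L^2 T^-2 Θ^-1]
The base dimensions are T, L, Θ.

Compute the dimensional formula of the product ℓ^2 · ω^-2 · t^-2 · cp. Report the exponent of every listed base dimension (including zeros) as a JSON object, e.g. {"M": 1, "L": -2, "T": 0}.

Exponent matrix [T,L,Θ] × [ℓ,ω,t,cp]:
  T: [ 0 -1  1 -2]
  L: [ 1  0  0  2]
  Θ: [ 0  0  0 -1]
  [T]: (2)·0+(-2)·-1+(-2)·1+(1)·-2 = -2
  [L]: (2)·1+(-2)·0+(-2)·0+(1)·2 = 4
  [Θ]: (2)·0+(-2)·0+(-2)·0+(1)·-1 = -1
⇒ T^-2 L^4 Θ^-1

{"T": -2, "L": 4, "Θ": -1}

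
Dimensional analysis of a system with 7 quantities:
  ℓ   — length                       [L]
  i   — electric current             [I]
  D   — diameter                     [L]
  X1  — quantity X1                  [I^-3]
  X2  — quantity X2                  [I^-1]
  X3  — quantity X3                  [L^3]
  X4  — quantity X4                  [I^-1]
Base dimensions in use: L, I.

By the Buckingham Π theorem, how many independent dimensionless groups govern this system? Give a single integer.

5

Dimensional matrix (L×I by ℓ×i×D×X1×X2×X3×X4):
  L: [ 1  0  1  0  0  3  0]
  I: [ 0  1  0 -3 -1  0 -1]
Row reduction gives pivot columns ℓ,i; rank = 2
n=7, r=2 ⇒ 5 dimensionless groups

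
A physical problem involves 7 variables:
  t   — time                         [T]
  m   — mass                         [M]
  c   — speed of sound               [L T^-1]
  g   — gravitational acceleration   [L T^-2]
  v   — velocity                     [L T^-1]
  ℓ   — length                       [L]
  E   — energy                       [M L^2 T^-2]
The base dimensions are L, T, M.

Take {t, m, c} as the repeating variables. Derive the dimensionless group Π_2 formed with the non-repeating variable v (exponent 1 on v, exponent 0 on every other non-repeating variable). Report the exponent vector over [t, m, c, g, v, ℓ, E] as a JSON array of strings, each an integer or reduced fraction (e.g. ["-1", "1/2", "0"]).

["0", "0", "-1", "0", "1", "0", "0"]

Dimensional matrix (L×T×M by t×m×c×g×v×ℓ×E):
  L: [ 0  0  1  1  1  1  2]
  T: [ 1  0 -1 -2 -1  0 -2]
  M: [ 0  1  0  0  0  0  1]
RREF → pivots at {t,m,c} ⇒ r = 3
Repeat: t,m,c; free: g,v,ℓ,E
RREF:
  r0: [   1    0    0   -1    0    1    0]
  r1: [   0    1    0    0    0    0    1]
  r2: [   0    0    1    1    1    1    2]
Fix exponent of v at 1, g at 0, ℓ at 0, E at 0; solve each RREF row for its pivot's exponent:
  r0: exp(t) + (0)·1 = 0 ⇒ exp(t) = 0
  r1: exp(m) + (0)·1 = 0 ⇒ exp(m) = 0
  r2: exp(c) + (1)·1 = 0 ⇒ exp(c) = -1
Π_2 = c^-1 · v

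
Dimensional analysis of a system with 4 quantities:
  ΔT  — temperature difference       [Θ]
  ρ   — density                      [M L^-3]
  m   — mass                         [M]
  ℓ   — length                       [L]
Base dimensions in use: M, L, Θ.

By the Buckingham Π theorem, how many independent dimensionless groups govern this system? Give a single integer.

Exponent matrix [M,L,Θ] × [ΔT,ρ,m,ℓ]:
  M: [ 0  1  1  0]
  L: [ 0 -3  0  1]
  Θ: [ 1  0  0  0]
Row reduction gives pivot columns ΔT,ρ,m; rank = 3
4 vars − rank 3 = 1 Π group

1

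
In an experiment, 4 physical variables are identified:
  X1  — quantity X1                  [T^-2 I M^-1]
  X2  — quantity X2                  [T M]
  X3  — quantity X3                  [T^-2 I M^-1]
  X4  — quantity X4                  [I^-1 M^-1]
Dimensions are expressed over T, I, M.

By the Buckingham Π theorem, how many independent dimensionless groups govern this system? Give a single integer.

Exponent matrix [T,I,M] × [X1,X2,X3,X4]:
  T: [-2  1 -2  0]
  I: [ 1  0  1 -1]
  M: [-1  1 -1 -1]
Row reduction gives pivot columns X1,X2; rank = 2
n=4, r=2 ⇒ 2 dimensionless groups

2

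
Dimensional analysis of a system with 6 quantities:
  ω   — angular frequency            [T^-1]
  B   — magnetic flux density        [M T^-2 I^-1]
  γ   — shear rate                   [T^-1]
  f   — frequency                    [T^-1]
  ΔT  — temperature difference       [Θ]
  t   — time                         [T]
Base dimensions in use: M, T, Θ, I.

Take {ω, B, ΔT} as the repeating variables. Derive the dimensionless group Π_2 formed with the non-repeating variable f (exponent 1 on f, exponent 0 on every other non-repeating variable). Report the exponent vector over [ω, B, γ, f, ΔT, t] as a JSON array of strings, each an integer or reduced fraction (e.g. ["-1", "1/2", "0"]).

Dimensional matrix (M×T×Θ×I by ω×B×γ×f×ΔT×t):
  M: [ 0  1  0  0  0  0]
  T: [-1 -2 -1 -1  0  1]
  Θ: [ 0  0  0  0  1  0]
  I: [ 0 -1  0  0  0  0]
Row reduction gives pivot columns ω,B,ΔT; rank = 3
Repeat: ω,B,ΔT; free: γ,f,t
RREF:
  r0: [   1    0    1    1    0   -1]
  r1: [   0    1    0    0    0    0]
  r2: [   0    0    0    0    1    0]
  r3: [   0    0    0    0    0    0]
Fix exponent of f at 1, γ at 0, t at 0; solve each RREF row for its pivot's exponent:
  r0: exp(ω) + (1)·1 = 0 ⇒ exp(ω) = -1
  r1: exp(B) + (0)·1 = 0 ⇒ exp(B) = 0
  r2: exp(ΔT) + (0)·1 = 0 ⇒ exp(ΔT) = 0
Π_2 = ω^-1 · f

["-1", "0", "0", "1", "0", "0"]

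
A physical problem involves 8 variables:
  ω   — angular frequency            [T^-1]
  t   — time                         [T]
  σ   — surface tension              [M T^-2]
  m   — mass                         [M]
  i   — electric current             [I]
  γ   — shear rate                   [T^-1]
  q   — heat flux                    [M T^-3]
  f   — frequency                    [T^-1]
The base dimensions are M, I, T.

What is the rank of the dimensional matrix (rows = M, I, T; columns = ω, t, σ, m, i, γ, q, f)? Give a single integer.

3

Dimensional matrix (M×I×T by ω×t×σ×m×i×γ×q×f):
  M: [ 0  0  1  1  0  0  1  0]
  I: [ 0  0  0  0  1  0  0  0]
  T: [-1  1 -2  0  0 -1 -3 -1]
RREF → pivots at {ω,σ,i} ⇒ r = 3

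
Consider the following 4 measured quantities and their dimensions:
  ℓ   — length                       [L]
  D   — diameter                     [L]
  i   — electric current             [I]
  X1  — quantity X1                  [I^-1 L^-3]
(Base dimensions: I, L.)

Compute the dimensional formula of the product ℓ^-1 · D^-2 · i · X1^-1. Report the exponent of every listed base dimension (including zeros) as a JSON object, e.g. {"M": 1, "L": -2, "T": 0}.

Exponent matrix [I,L] × [ℓ,D,i,X1]:
  I: [ 0  0  1 -1]
  L: [ 1  1  0 -3]
  [I]: (-1)·0+(-2)·0+(1)·1+(-1)·-1 = 2
  [L]: (-1)·1+(-2)·1+(1)·0+(-1)·-3 = 0
⇒ I^2

{"I": 2, "L": 0}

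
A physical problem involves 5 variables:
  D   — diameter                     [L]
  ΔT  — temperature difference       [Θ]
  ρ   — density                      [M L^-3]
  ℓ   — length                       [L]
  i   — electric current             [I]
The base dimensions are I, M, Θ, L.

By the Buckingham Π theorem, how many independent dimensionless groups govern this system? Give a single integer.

1

Exponent matrix [I,M,Θ,L] × [D,ΔT,ρ,ℓ,i]:
  I: [ 0  0  0  0  1]
  M: [ 0  0  1  0  0]
  Θ: [ 0  1  0  0  0]
  L: [ 1  0 -3  1  0]
RREF → pivots at {D,ΔT,ρ,i} ⇒ r = 4
Π count = n − r = 5 − 4 = 1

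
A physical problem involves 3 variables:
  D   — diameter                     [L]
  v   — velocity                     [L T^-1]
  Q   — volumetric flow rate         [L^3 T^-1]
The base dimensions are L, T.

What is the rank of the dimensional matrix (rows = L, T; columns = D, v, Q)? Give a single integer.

2

Exponent matrix [L,T] × [D,v,Q]:
  L: [ 1  1  3]
  T: [ 0 -1 -1]
Row reduction gives pivot columns D,v; rank = 2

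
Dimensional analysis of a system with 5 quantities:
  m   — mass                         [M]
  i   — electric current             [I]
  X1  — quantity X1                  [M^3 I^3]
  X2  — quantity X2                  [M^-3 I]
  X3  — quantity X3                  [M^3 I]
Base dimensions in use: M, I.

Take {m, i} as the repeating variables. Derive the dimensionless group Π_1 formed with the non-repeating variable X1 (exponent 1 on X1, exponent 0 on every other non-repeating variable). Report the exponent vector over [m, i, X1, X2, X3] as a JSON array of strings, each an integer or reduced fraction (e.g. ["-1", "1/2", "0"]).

Exponent matrix [M,I] × [m,i,X1,X2,X3]:
  M: [ 1  0  3 -3  3]
  I: [ 0  1  3  1  1]
RREF → pivots at {m,i} ⇒ r = 2
Pivot set = {m,i}, free = {X1,X2,X3}
RREF:
  r0: [   1    0    3   -3    3]
  r1: [   0    1    3    1    1]
Fix exponent of X1 at 1, X2 at 0, X3 at 0; solve each RREF row for its pivot's exponent:
  r0: exp(m) + (3)·1 = 0 ⇒ exp(m) = -3
  r1: exp(i) + (3)·1 = 0 ⇒ exp(i) = -3
Π_1 = m^-3 · i^-3 · X1

["-3", "-3", "1", "0", "0"]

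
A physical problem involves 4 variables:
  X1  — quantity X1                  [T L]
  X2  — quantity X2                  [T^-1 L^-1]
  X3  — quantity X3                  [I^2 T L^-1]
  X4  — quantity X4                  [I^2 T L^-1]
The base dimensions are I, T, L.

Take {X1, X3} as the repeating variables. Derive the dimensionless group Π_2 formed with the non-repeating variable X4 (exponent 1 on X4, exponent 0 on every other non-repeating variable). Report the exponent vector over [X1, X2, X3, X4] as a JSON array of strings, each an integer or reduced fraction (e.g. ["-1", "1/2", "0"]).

["0", "0", "-1", "1"]

Exponent matrix [I,T,L] × [X1,X2,X3,X4]:
  I: [ 0  0  2  2]
  T: [ 1 -1  1  1]
  L: [ 1 -1 -1 -1]
RREF → pivots at {X1,X3} ⇒ r = 2
Repeat: X1,X3; free: X2,X4
RREF:
  r0: [   1   -1    0    0]
  r1: [   0    0    1    1]
  r2: [   0    0    0    0]
Fix exponent of X4 at 1, X2 at 0; solve each RREF row for its pivot's exponent:
  r0: exp(X1) + (0)·1 = 0 ⇒ exp(X1) = 0
  r1: exp(X3) + (1)·1 = 0 ⇒ exp(X3) = -1
Π_2 = X3^-1 · X4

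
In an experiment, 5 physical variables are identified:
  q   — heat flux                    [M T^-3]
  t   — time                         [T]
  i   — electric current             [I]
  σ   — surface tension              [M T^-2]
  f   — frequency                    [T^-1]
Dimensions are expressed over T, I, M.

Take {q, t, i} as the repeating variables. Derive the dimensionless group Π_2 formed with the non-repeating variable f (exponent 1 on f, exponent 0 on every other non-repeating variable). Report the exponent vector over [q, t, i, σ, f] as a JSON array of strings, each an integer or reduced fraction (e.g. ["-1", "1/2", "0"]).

Write exponents as rows T,I,M / cols q,t,i,σ,f:
  T: [-3  1  0 -2 -1]
  I: [ 0  0  1  0  0]
  M: [ 1  0  0  1  0]
RREF → pivots at {q,t,i} ⇒ r = 3
Pivot set = {q,t,i}, free = {σ,f}
RREF:
  r0: [   1    0    0    1    0]
  r1: [   0    1    0    1   -1]
  r2: [   0    0    1    0    0]
Fix exponent of f at 1, σ at 0; solve each RREF row for its pivot's exponent:
  r0: exp(q) + (0)·1 = 0 ⇒ exp(q) = 0
  r1: exp(t) + (-1)·1 = 0 ⇒ exp(t) = 1
  r2: exp(i) + (0)·1 = 0 ⇒ exp(i) = 0
Π_2 = t · f

["0", "1", "0", "0", "1"]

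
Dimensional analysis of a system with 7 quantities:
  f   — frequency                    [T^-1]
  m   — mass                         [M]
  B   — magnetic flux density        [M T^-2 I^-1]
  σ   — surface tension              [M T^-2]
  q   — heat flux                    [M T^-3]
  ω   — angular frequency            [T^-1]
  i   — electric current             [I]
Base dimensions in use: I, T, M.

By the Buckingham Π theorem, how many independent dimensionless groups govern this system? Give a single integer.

Exponent matrix [I,T,M] × [f,m,B,σ,q,ω,i]:
  I: [ 0  0 -1  0  0  0  1]
  T: [-1  0 -2 -2 -3 -1  0]
  M: [ 0  1  1  1  1  0  0]
Echelon form has 3 nonzero rows (pivots: f,m,B)
n=7, r=3 ⇒ 4 dimensionless groups

4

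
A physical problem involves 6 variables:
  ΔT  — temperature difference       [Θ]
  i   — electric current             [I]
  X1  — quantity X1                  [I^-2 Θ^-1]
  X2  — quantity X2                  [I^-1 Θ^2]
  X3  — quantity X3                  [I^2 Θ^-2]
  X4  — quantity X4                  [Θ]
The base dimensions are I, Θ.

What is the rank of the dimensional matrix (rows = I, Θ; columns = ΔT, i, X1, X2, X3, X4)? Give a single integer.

2

Exponent matrix [I,Θ] × [ΔT,i,X1,X2,X3,X4]:
  I: [ 0  1 -2 -1  2  0]
  Θ: [ 1  0 -1  2 -2  1]
Row reduction gives pivot columns ΔT,i; rank = 2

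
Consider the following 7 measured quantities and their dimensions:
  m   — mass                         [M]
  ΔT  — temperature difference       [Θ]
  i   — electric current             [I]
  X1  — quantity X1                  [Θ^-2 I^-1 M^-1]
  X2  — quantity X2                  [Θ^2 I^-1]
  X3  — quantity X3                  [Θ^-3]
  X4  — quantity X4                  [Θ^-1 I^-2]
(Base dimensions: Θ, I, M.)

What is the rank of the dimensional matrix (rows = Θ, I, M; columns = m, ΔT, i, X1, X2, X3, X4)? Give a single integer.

3

Dimensional matrix (Θ×I×M by m×ΔT×i×X1×X2×X3×X4):
  Θ: [ 0  1  0 -2  2 -3 -1]
  I: [ 0  0  1 -1 -1  0 -2]
  M: [ 1  0  0 -1  0  0  0]
Echelon form has 3 nonzero rows (pivots: m,ΔT,i)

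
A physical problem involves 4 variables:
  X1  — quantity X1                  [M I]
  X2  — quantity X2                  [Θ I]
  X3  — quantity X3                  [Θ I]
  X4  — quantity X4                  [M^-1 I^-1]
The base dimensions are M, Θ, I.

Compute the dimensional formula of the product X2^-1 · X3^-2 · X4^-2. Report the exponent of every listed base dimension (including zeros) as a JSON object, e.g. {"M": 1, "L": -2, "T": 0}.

{"M": 2, "Θ": -3, "I": -1}

Dimensional matrix (M×Θ×I by X1×X2×X3×X4):
  M: [ 1  0  0 -1]
  Θ: [ 0  1  1  0]
  I: [ 1  1  1 -1]
  [M]: (-1)·0+(-2)·0+(-2)·-1 = 2
  [Θ]: (-1)·1+(-2)·1+(-2)·0 = -3
  [I]: (-1)·1+(-2)·1+(-2)·-1 = -1
⇒ M^2 Θ^-3 I^-1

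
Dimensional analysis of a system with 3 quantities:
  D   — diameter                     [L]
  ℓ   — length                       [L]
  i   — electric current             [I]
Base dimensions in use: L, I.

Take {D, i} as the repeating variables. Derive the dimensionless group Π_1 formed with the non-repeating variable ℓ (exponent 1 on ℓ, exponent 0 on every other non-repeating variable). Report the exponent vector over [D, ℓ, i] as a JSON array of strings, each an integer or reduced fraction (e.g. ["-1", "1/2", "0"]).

["-1", "1", "0"]

Write exponents as rows L,I / cols D,ℓ,i:
  L: [ 1  1  0]
  I: [ 0  0  1]
Row reduction gives pivot columns D,i; rank = 2
Pivot set = {D,i}, free = {ℓ}
RREF:
  r0: [   1    1    0]
  r1: [   0    0    1]
Fix exponent of ℓ at 1; solve each RREF row for its pivot's exponent:
  r0: exp(D) + (1)·1 = 0 ⇒ exp(D) = -1
  r1: exp(i) + (0)·1 = 0 ⇒ exp(i) = 0
Π_1 = D^-1 · ℓ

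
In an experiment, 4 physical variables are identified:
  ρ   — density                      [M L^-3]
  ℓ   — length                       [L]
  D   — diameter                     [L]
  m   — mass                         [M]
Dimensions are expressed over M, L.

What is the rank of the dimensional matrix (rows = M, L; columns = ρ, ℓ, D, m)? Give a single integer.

2

Dimensional matrix (M×L by ρ×ℓ×D×m):
  M: [ 1  0  0  1]
  L: [-3  1  1  0]
Row reduction gives pivot columns ρ,ℓ; rank = 2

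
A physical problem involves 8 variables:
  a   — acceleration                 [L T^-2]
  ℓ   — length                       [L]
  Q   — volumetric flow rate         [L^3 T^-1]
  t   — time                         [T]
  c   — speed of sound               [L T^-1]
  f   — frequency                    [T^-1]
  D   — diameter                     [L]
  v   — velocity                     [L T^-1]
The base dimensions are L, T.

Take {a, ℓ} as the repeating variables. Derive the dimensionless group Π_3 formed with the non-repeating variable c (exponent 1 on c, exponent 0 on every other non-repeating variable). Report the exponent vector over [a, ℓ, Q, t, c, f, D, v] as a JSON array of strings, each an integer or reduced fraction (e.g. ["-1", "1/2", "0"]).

["-1/2", "-1/2", "0", "0", "1", "0", "0", "0"]

Exponent matrix [L,T] × [a,ℓ,Q,t,c,f,D,v]:
  L: [ 1  1  3  0  1  0  1  1]
  T: [-2  0 -1  1 -1 -1  0 -1]
Echelon form has 2 nonzero rows (pivots: a,ℓ)
Pivot set = {a,ℓ}, free = {Q,t,c,f,D,v}
RREF:
  r0: [   1    0  1/2 -1/2  1/2  1/2    0  1/2]
  r1: [   0    1  5/2  1/2  1/2 -1/2    1  1/2]
Fix exponent of c at 1, Q at 0, t at 0, f at 0, D at 0, v at 0; solve each RREF row for its pivot's exponent:
  r0: exp(a) + (1/2)·1 = 0 ⇒ exp(a) = -1/2
  r1: exp(ℓ) + (1/2)·1 = 0 ⇒ exp(ℓ) = -1/2
Π_3 = a^(-1/2) · ℓ^(-1/2) · c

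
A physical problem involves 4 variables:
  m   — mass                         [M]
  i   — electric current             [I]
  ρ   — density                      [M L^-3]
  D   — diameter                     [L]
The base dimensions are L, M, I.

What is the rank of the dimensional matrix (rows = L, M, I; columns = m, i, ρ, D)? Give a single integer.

Exponent matrix [L,M,I] × [m,i,ρ,D]:
  L: [ 0  0 -3  1]
  M: [ 1  0  1  0]
  I: [ 0  1  0  0]
RREF → pivots at {m,i,ρ} ⇒ r = 3

3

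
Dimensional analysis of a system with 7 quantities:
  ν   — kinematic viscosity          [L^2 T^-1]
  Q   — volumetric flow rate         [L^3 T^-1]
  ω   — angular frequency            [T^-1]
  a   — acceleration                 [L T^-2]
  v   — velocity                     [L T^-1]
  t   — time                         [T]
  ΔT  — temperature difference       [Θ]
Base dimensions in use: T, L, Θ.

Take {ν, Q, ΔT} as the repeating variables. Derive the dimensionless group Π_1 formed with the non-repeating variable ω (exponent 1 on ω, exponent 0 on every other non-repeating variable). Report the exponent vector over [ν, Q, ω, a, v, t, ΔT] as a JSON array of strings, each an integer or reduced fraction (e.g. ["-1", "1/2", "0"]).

Dimensional matrix (T×L×Θ by ν×Q×ω×a×v×t×ΔT):
  T: [-1 -1 -1 -2 -1  1  0]
  L: [ 2  3  0  1  1  0  0]
  Θ: [ 0  0  0  0  0  0  1]
RREF → pivots at {ν,Q,ΔT} ⇒ r = 3
Pivot set = {ν,Q,ΔT}, free = {ω,a,v,t}
RREF:
  r0: [   1    0    3    5    2   -3    0]
  r1: [   0    1   -2   -3   -1    2    0]
  r2: [   0    0    0    0    0    0    1]
Fix exponent of ω at 1, a at 0, v at 0, t at 0; solve each RREF row for its pivot's exponent:
  r0: exp(ν) + (3)·1 = 0 ⇒ exp(ν) = -3
  r1: exp(Q) + (-2)·1 = 0 ⇒ exp(Q) = 2
  r2: exp(ΔT) + (0)·1 = 0 ⇒ exp(ΔT) = 0
Π_1 = ν^-3 · Q^2 · ω

["-3", "2", "1", "0", "0", "0", "0"]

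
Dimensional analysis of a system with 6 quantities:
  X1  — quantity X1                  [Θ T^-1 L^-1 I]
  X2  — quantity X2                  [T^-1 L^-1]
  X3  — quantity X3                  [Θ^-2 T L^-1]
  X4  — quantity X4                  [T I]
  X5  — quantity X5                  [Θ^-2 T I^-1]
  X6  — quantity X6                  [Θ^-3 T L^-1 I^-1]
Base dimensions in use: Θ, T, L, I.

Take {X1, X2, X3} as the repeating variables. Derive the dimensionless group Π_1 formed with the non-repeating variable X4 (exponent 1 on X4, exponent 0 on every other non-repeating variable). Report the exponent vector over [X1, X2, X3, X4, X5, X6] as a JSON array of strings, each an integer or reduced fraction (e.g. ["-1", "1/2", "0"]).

Dimensional matrix (Θ×T×L×I by X1×X2×X3×X4×X5×X6):
  Θ: [ 1  0 -2  0 -2 -3]
  T: [-1 -1  1  1  1  1]
  L: [-1 -1 -1  0  0 -1]
  I: [ 1  0  0  1 -1 -1]
RREF → pivots at {X1,X2,X3} ⇒ r = 3
Pivot set = {X1,X2,X3}, free = {X4,X5,X6}
RREF:
  r0: [   1    0    0    1   -1   -1]
  r1: [   0    1    0 -3/2  1/2    1]
  r2: [   0    0    1  1/2  1/2    1]
  r3: [   0    0    0    0    0    0]
Fix exponent of X4 at 1, X5 at 0, X6 at 0; solve each RREF row for its pivot's exponent:
  r0: exp(X1) + (1)·1 = 0 ⇒ exp(X1) = -1
  r1: exp(X2) + (-3/2)·1 = 0 ⇒ exp(X2) = 3/2
  r2: exp(X3) + (1/2)·1 = 0 ⇒ exp(X3) = -1/2
Π_1 = X1^-1 · X2^(3/2) · X3^(-1/2) · X4

["-1", "3/2", "-1/2", "1", "0", "0"]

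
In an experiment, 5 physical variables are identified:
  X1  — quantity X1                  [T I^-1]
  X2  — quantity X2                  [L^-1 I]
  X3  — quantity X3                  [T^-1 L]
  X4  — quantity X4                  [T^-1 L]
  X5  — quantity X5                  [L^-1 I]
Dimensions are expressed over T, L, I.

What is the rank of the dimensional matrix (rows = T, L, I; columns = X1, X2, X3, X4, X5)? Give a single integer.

2

Dimensional matrix (T×L×I by X1×X2×X3×X4×X5):
  T: [ 1  0 -1 -1  0]
  L: [ 0 -1  1  1 -1]
  I: [-1  1  0  0  1]
RREF → pivots at {X1,X2} ⇒ r = 2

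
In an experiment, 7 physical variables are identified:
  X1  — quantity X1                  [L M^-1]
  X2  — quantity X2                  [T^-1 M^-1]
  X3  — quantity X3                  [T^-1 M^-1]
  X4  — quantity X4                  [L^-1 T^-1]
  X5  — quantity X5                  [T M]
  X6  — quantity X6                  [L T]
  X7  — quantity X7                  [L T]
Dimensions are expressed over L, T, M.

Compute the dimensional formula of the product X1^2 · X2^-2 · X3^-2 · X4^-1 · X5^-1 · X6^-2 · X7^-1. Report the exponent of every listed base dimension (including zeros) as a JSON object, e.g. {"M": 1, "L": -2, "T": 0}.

{"L": 0, "T": 1, "M": 1}

Exponent matrix [L,T,M] × [X1,X2,X3,X4,X5,X6,X7]:
  L: [ 1  0  0 -1  0  1  1]
  T: [ 0 -1 -1 -1  1  1  1]
  M: [-1 -1 -1  0  1  0  0]
  [L]: (2)·1+(-2)·0+(-2)·0+(-1)·-1+(-1)·0+(-2)·1+(-1)·1 = 0
  [T]: (2)·0+(-2)·-1+(-2)·-1+(-1)·-1+(-1)·1+(-2)·1+(-1)·1 = 1
  [M]: (2)·-1+(-2)·-1+(-2)·-1+(-1)·0+(-1)·1+(-2)·0+(-1)·0 = 1
⇒ T M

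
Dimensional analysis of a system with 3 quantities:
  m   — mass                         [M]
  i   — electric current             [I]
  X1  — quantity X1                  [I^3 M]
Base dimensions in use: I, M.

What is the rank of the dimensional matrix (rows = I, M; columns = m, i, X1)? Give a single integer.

Write exponents as rows I,M / cols m,i,X1:
  I: [ 0  1  3]
  M: [ 1  0  1]
Echelon form has 2 nonzero rows (pivots: m,i)

2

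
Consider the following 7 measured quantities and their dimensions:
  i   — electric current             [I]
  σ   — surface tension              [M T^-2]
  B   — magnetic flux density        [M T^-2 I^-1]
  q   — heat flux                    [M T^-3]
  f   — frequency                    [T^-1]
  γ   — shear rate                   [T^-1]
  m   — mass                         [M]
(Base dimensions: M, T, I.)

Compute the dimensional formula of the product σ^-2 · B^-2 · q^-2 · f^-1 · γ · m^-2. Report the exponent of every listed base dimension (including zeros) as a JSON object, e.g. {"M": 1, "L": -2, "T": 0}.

Dimensional matrix (M×T×I by i×σ×B×q×f×γ×m):
  M: [ 0  1  1  1  0  0  1]
  T: [ 0 -2 -2 -3 -1 -1  0]
  I: [ 1  0 -1  0  0  0  0]
  [M]: (-2)·1+(-2)·1+(-2)·1+(-1)·0+(1)·0+(-2)·1 = -8
  [T]: (-2)·-2+(-2)·-2+(-2)·-3+(-1)·-1+(1)·-1+(-2)·0 = 14
  [I]: (-2)·0+(-2)·-1+(-2)·0+(-1)·0+(1)·0+(-2)·0 = 2
⇒ M^-8 T^14 I^2

{"M": -8, "T": 14, "I": 2}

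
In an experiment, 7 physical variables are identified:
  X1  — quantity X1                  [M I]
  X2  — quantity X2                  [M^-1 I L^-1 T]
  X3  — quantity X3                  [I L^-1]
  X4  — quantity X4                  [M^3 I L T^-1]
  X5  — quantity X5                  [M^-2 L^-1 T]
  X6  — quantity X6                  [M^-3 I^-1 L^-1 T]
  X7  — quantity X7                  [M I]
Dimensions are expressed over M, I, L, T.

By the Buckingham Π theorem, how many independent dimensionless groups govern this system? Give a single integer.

4

Write exponents as rows M,I,L,T / cols X1,X2,X3,X4,X5,X6,X7:
  M: [ 1 -1  0  3 -2 -3  1]
  I: [ 1  1  1  1  0 -1  1]
  L: [ 0 -1 -1  1 -1 -1  0]
  T: [ 0  1  0 -1  1  1  0]
RREF → pivots at {X1,X2,X3} ⇒ r = 3
7 vars − rank 3 = 4 Π groups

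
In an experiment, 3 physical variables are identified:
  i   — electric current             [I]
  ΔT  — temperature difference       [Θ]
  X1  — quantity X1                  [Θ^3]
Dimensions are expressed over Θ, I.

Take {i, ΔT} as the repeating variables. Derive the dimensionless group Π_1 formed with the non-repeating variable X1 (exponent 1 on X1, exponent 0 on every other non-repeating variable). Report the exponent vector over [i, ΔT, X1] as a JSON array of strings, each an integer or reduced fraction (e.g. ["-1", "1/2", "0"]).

["0", "-3", "1"]

Write exponents as rows Θ,I / cols i,ΔT,X1:
  Θ: [ 0  1  3]
  I: [ 1  0  0]
Row reduction gives pivot columns i,ΔT; rank = 2
Pivot set = {i,ΔT}, free = {X1}
RREF:
  r0: [   1    0    0]
  r1: [   0    1    3]
Fix exponent of X1 at 1; solve each RREF row for its pivot's exponent:
  r0: exp(i) + (0)·1 = 0 ⇒ exp(i) = 0
  r1: exp(ΔT) + (3)·1 = 0 ⇒ exp(ΔT) = -3
Π_1 = ΔT^-3 · X1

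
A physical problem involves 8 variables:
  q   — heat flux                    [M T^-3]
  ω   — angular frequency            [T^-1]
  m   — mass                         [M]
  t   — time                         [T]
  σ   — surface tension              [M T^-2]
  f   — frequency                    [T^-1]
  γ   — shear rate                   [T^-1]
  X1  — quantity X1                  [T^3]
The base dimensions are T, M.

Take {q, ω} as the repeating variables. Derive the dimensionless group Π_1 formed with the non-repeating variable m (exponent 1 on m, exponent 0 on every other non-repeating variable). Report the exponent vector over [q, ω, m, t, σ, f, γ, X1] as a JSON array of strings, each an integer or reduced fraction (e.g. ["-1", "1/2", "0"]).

Dimensional matrix (T×M by q×ω×m×t×σ×f×γ×X1):
  T: [-3 -1  0  1 -2 -1 -1  3]
  M: [ 1  0  1  0  1  0  0  0]
RREF → pivots at {q,ω} ⇒ r = 2
Pivot set = {q,ω}, free = {m,t,σ,f,γ,X1}
RREF:
  r0: [   1    0    1    0    1    0    0    0]
  r1: [   0    1   -3   -1   -1    1    1   -3]
Fix exponent of m at 1, t at 0, σ at 0, f at 0, γ at 0, X1 at 0; solve each RREF row for its pivot's exponent:
  r0: exp(q) + (1)·1 = 0 ⇒ exp(q) = -1
  r1: exp(ω) + (-3)·1 = 0 ⇒ exp(ω) = 3
Π_1 = q^-1 · ω^3 · m

["-1", "3", "1", "0", "0", "0", "0", "0"]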